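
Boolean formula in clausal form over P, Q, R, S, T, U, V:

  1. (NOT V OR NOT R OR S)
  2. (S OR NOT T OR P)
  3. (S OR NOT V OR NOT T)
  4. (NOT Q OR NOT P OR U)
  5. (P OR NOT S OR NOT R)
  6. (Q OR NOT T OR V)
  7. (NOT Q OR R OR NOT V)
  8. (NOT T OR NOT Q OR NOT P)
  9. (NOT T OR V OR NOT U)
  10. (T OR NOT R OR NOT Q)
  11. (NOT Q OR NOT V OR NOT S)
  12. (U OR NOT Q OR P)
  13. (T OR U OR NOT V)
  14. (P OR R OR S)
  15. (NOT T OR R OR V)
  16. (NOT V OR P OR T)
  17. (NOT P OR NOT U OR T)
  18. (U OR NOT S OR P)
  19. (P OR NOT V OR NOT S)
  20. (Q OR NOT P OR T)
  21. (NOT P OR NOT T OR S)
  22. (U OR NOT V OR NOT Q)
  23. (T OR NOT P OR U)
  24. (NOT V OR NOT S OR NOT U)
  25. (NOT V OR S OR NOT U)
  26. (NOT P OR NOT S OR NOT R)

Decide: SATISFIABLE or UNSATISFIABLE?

SATISFIABLE

Try P = False.
The remaining clauses are satisfied by Q = False, R = False, S = True, T = False, U = True, V = False.
Every clause has at least one true literal under this assignment.
So P = False  Q = False  R = False  S = True  T = False  U = True  V = False is a satisfying assignment.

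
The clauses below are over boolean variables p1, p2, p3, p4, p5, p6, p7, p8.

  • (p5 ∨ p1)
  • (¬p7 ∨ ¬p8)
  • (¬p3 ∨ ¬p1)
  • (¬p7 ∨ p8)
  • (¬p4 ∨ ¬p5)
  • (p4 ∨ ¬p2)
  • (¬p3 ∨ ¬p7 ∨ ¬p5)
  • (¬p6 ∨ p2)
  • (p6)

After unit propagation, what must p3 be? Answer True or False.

False

Unit clause (p6) sets p6 = True.
In (¬p6 ∨ p2), ¬p6 is now false; p2 must hold, so p2 = True.
(¬p2 ∨ p4) with p2 = True leaves only p4, so p4 = True.
From (¬p4 ∨ ¬p5) and p4 = True: p5 = False.
(p1 ∨ p5) with p5 = False leaves only p1, so p1 = True.
(¬p1 ∨ ¬p3): since p1 = True, the clause reduces to (¬p3). p3 = False.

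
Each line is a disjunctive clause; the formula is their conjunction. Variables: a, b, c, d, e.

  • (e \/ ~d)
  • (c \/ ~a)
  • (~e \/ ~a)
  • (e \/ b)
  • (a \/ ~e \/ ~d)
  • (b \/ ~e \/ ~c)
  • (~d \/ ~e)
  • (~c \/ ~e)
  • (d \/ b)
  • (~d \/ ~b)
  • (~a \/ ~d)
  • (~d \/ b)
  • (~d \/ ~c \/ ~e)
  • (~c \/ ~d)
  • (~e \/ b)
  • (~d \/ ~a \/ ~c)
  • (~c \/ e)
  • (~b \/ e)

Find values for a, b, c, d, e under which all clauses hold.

Set a = False and propagate.
For the remaining variables, b = True, c = False, d = False, e = True works.
Check each clause:
  1. (e \/ ~d) — ~d is true.
  2. (c \/ ~a) — ~a is true.
  3. (~a \/ ~e) — ~a is true.
  4. (e \/ b) — b is true.
  5. (a \/ ~d \/ ~e) — ~d is true.
  6. (b \/ ~c \/ ~e) — b is true.
  7. (~e \/ ~d) — ~d is true.
  8. (~c \/ ~e) — ~c is true.
  9. (b \/ d) — b is true.
  10. (~b \/ ~d) — ~d is true.
  11. (~a \/ ~d) — ~d is true.
  12. (b \/ ~d) — b is true.
  13. (~e \/ ~d \/ ~c) — ~d is true.
  14. (~d \/ ~c) — ~d is true.
  15. (b \/ ~e) — b is true.
  16. (~a \/ ~c \/ ~d) — ~d is true.
  17. (~c \/ e) — ~c is true.
  18. (~b \/ e) — e is true.

a=False  b=True  c=False  d=False  e=True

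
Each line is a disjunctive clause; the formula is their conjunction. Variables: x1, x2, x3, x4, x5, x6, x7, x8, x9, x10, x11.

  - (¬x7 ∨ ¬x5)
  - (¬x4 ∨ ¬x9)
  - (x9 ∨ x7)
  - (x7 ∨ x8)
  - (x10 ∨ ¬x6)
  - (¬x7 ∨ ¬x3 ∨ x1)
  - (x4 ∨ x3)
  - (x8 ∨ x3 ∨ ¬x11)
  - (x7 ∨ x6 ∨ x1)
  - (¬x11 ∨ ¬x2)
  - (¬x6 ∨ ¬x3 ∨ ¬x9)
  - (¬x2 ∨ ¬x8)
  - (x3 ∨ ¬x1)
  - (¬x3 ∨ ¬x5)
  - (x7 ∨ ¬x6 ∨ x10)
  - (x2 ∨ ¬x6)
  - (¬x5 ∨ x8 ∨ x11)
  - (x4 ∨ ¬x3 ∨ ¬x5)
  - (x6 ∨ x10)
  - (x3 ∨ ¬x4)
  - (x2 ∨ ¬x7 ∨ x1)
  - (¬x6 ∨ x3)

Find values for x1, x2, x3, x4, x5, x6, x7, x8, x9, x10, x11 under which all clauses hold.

x5 occurs only negated in the remaining clauses — set x5 = False.
Pure literal: x10 appears only positively; assign x10 = True.
Set x1 = True and propagate.
  then x3 is forced to True.
The remaining clauses are satisfied by x2 = False, x4 = True, x6 = False, x7 = True, x8 = True, x9 = False, x11 = False.
Every clause has at least one true literal under this assignment.

x1 = T  x2 = F  x3 = T  x4 = T  x5 = F  x6 = F  x7 = T  x8 = T  x9 = F  x10 = T  x11 = F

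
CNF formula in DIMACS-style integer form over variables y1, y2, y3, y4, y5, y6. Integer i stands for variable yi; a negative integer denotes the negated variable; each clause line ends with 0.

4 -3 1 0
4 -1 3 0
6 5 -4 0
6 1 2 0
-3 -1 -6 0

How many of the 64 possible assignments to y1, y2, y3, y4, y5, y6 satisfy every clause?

Case analysis on y1 and y3:
  y1=1, y3=1: y2 free; 3 ways for (y4,y5,y6) × 2^1 = 6.
  y1=1, y3=0: y2 free; 3 ways for (y4,y5,y6) × 2^1 = 6.
  y1=0, y3=1: 5 of the 16 assignments to (y2,y4,y5,y6) work.
  y1=0, y3=0: 11 of the 16 assignments to (y2,y4,y5,y6) work.
Total: 6 + 6 + 5 + 11 = 28.

28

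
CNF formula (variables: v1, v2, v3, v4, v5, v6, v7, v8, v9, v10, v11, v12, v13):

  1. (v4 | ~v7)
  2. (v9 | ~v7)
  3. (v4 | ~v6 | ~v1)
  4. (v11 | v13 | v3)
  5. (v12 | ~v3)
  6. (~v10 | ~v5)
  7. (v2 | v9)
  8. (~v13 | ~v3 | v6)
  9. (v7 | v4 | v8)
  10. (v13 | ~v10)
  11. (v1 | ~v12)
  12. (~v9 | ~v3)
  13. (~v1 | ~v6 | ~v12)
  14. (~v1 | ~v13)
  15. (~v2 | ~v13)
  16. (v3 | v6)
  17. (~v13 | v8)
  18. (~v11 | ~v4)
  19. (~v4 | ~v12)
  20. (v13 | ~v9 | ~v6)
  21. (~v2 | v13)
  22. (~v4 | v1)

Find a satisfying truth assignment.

v1=0  v2=0  v3=0  v4=0  v5=0  v6=1  v7=0  v8=1  v9=1  v10=1  v11=0  v12=0  v13=1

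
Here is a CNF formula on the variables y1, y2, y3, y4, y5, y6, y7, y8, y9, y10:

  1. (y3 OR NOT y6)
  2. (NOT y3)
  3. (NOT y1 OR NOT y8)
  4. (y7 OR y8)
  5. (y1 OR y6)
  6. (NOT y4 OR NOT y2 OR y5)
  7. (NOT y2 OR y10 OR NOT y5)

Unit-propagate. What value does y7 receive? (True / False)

(NOT y3) stands alone — y3 = False.
From (NOT y6 OR y3) and y3 = False: y6 = False.
(y1 OR y6) with y6 = False leaves only y1, so y1 = True.
(NOT y1 OR NOT y8): since y1 = True, the clause reduces to (NOT y8). y8 = False.
From (y8 OR y7) and y8 = False: y7 = True.

True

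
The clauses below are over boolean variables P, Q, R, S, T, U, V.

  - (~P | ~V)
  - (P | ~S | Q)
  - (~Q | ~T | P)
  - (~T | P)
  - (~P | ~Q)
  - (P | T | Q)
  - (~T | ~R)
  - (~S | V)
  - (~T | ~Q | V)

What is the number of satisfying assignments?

18

Split on P, then Q.
  P=1, Q=1: a clause becomes empty — 0.
  P=1, Q=0: U free; 3 ways for (R,S,T,V) × 2^1 = 6.
  P=0, Q=1: R, U free; 3 ways for (S,T,V) × 2^2 = 12.
  P=0, Q=0: a clause becomes empty — 0.
Total: 0 + 6 + 12 + 0 = 18.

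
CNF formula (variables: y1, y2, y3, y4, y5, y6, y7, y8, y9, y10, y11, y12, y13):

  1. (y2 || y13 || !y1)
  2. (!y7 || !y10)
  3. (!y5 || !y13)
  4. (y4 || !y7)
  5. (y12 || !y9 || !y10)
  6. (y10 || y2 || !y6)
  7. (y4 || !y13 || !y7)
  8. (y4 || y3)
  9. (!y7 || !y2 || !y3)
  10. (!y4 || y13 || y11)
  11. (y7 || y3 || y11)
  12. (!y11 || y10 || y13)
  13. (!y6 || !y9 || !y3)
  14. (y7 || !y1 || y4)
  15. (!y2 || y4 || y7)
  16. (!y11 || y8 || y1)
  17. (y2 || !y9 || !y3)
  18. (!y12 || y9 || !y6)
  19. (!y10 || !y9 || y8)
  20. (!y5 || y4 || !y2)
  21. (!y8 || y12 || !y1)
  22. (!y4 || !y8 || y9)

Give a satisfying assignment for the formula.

y1 = F, y2 = T, y3 = F, y4 = T, y5 = F, y6 = F, y7 = T, y8 = F, y9 = T, y10 = F, y11 = F, y12 = T, y13 = T

Pure literal: y5 appears only negated; assign y5 = False.
y6 occurs only negated in the remaining clauses — set y6 = False.
Branch on y1: take y1 = False.
Branch on y2: take y2 = True.
Branch on y3: take y3 = False.
  then y4 is forced to True.
For the remaining variables, y7 = True, y8 = False, y9 = True, y10 = False, y11 = False, y12 = True, y13 = True works.
Every clause has at least one true literal under this assignment.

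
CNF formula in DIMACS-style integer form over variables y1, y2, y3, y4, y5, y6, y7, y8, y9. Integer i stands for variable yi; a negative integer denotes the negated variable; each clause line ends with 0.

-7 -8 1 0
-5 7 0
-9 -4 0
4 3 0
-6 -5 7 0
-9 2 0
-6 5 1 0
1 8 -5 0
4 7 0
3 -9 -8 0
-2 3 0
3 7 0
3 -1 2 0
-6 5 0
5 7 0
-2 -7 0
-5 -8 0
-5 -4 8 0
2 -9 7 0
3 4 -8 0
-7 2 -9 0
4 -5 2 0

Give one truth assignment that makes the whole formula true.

y1=True, y2=False, y3=True, y4=True, y5=False, y6=False, y7=True, y8=True, y9=False

Check each clause:
  1. (NOT y8 OR y1 OR NOT y7) — y1 is true.
  2. (NOT y5 OR y7) — NOT y5 is true.
  3. (NOT y9 OR NOT y4) — NOT y9 is true.
  4. (y3 OR y4) — y3 is true.
  5. (NOT y6 OR NOT y5 OR y7) — NOT y6 is true.
  6. (NOT y9 OR y2) — NOT y9 is true.
  7. (NOT y6 OR y1 OR y5) — y1 is true.
  8. (y8 OR NOT y5 OR y1) — y8 is true.
  9. (y4 OR y7) — y4 is true.
  10. (NOT y8 OR y3 OR NOT y9) — y3 is true.
  11. (NOT y2 OR y3) — y3 is true.
  12. (y7 OR y3) — y3 is true.
  13. (y2 OR y3 OR NOT y1) — y3 is true.
  14. (NOT y6 OR y5) — NOT y6 is true.
  15. (y7 OR y5) — y7 is true.
  16. (NOT y7 OR NOT y2) — NOT y2 is true.
  17. (NOT y8 OR NOT y5) — NOT y5 is true.
  18. (y8 OR NOT y5 OR NOT y4) — y8 is true.
  19. (y7 OR NOT y9 OR y2) — y7 is true.
  20. (NOT y8 OR y4 OR y3) — y3 is true.
  21. (NOT y9 OR y2 OR NOT y7) — NOT y9 is true.
  22. (y4 OR y2 OR NOT y5) — NOT y5 is true.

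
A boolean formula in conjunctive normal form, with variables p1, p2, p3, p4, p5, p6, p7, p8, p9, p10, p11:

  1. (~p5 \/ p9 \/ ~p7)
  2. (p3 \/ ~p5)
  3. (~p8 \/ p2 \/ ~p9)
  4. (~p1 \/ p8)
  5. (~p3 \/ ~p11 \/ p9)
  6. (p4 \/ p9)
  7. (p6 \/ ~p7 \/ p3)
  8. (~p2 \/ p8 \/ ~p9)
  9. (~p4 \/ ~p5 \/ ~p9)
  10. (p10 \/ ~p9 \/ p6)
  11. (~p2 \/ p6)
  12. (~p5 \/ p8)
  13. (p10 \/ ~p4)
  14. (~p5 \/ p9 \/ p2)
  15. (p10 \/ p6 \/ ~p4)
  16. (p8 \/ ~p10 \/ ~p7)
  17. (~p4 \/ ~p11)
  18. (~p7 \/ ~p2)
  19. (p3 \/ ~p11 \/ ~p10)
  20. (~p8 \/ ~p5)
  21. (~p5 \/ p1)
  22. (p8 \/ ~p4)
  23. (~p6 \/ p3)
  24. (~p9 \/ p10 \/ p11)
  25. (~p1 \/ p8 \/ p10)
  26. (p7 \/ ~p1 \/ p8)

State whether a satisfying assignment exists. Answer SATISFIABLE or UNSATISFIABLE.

SATISFIABLE

Pure literal: p5 appears only negated; assign p5 = False.
Try p1 = True.
  then p8 is forced to True.
Try p2 = True.
  then p6 is forced to True.
  then p7 is forced to False.
  then p3 is forced to True.
For the remaining variables, p4 = False, p9 = True, p10 = False, p11 = True works.
So p1 = T, p2 = T, p3 = T, p4 = F, p5 = F, p6 = T, p7 = F, p8 = T, p9 = T, p10 = F, p11 = T is a satisfying assignment.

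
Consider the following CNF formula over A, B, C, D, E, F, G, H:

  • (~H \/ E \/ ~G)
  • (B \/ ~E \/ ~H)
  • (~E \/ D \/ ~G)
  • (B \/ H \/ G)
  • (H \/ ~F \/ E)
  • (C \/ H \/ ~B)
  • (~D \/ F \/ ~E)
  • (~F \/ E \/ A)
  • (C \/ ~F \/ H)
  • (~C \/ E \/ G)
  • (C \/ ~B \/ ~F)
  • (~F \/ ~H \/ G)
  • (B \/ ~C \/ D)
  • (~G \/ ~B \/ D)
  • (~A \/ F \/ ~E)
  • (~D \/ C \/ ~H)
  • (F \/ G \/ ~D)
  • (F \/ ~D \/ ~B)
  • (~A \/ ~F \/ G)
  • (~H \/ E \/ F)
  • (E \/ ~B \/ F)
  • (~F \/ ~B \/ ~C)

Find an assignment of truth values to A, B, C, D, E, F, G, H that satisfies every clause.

A = 0, B = 1, C = 0, D = 0, E = 1, F = 0, G = 0, H = 1

Check each clause:
  1. (~H \/ E \/ ~G) — ~G is true.
  2. (~E \/ ~H \/ B) — B is true.
  3. (~E \/ ~G \/ D) — ~G is true.
  4. (B \/ H \/ G) — H is true.
  5. (E \/ H \/ ~F) — H is true.
  6. (~B \/ C \/ H) — H is true.
  7. (~D \/ ~E \/ F) — ~D is true.
  8. (A \/ E \/ ~F) — ~F is true.
  9. (~F \/ C \/ H) — H is true.
  10. (G \/ E \/ ~C) — ~C is true.
  11. (C \/ ~B \/ ~F) — ~F is true.
  12. (~H \/ ~F \/ G) — ~F is true.
  13. (~C \/ B \/ D) — B is true.
  14. (~B \/ ~G \/ D) — ~G is true.
  15. (~A \/ F \/ ~E) — ~A is true.
  16. (~D \/ ~H \/ C) — ~D is true.
  17. (F \/ G \/ ~D) — ~D is true.
  18. (F \/ ~D \/ ~B) — ~D is true.
  19. (G \/ ~A \/ ~F) — ~F is true.
  20. (E \/ ~H \/ F) — E is true.
  21. (~B \/ F \/ E) — E is true.
  22. (~C \/ ~F \/ ~B) — ~F is true.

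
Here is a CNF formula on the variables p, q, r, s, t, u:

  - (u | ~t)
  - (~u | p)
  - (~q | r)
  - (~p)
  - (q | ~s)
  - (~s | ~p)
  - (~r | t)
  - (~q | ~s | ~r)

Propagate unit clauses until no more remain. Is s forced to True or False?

False

(~p) stands alone — p = False.
(~u | p) with p = False leaves only ~u, so u = False.
(u | ~t): since u = False, the clause reduces to (~t). t = False.
(~r | t) with t = False leaves only ~r, so r = False.
In (~q | r), r is now false; ~q must hold, so q = False.
From (q | ~s) and q = False: s = False.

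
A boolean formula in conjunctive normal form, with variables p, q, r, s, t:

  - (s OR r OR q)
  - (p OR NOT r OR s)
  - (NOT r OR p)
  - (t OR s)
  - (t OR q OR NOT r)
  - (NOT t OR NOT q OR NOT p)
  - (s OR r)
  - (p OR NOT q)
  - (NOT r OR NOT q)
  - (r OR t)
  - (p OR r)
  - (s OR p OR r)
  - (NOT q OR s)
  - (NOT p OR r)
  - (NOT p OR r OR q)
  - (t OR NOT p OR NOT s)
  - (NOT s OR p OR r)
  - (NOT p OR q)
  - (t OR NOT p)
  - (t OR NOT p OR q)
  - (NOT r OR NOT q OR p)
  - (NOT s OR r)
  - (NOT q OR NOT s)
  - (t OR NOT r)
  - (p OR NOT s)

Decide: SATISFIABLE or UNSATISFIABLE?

p = True:
  propagation gives r=True, q=False; an empty clause results — contradiction.
p = False:
  propagation gives r=False; an empty clause results — contradiction.
Every branch closes, so no satisfying assignment exists.

UNSATISFIABLE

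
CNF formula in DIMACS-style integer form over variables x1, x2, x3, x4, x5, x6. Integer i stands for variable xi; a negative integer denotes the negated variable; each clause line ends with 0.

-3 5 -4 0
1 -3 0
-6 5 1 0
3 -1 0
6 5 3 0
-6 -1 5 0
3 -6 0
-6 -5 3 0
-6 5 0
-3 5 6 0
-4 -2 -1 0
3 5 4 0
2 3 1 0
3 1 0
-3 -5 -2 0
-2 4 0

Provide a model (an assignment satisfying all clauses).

x1 = T, x2 = F, x3 = T, x4 = F, x5 = T, x6 = F

Check each clause:
  1. (x5 | ~x3 | ~x4) — x5 is true.
  2. (~x3 | x1) — x1 is true.
  3. (x5 | x1 | ~x6) — x1 is true.
  4. (~x1 | x3) — x3 is true.
  5. (x3 | x6 | x5) — x3 is true.
  6. (x5 | ~x6 | ~x1) — ~x6 is true.
  7. (x3 | ~x6) — ~x6 is true.
  8. (~x5 | x3 | ~x6) — ~x6 is true.
  9. (x5 | ~x6) — ~x6 is true.
  10. (~x3 | x5 | x6) — x5 is true.
  11. (~x2 | ~x1 | ~x4) — ~x4 is true.
  12. (x5 | x4 | x3) — x3 is true.
  13. (x2 | x3 | x1) — x1 is true.
  14. (x1 | x3) — x1 is true.
  15. (~x3 | ~x5 | ~x2) — ~x2 is true.
  16. (x4 | ~x2) — ~x2 is true.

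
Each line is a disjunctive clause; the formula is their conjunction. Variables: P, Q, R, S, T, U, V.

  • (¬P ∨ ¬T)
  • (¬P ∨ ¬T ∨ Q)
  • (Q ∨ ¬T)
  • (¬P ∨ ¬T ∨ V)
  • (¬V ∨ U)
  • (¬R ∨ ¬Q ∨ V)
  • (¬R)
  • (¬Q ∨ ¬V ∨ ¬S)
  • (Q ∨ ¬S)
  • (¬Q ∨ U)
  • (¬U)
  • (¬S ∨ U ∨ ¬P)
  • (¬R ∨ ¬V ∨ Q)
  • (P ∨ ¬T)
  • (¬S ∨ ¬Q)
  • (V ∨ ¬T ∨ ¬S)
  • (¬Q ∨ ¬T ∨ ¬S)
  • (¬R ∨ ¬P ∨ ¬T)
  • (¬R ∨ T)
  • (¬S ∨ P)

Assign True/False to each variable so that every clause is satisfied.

P=False, Q=False, R=False, S=False, T=False, U=False, V=False

Unit propagation: (¬R) forces R = False.
(¬U) is a unit clause, so U = False.
Unit propagation: (¬V) forces V = False.
The clause (¬Q) is unit: Q must be False.
(¬T) is a unit clause, so T = False.
(¬S) is a unit clause, so S = False.
P is now unconstrained; take P = False.
Every clause has at least one true literal under this assignment.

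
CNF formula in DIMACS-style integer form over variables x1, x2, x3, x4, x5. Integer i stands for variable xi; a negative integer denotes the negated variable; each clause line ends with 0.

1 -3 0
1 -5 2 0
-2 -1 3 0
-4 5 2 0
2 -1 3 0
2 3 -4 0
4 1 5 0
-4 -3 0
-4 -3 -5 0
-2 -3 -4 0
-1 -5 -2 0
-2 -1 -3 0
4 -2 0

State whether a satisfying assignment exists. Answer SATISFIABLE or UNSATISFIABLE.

SATISFIABLE

Set x1 = True and propagate.
For the remaining variables, x2 = False, x3 = True, x4 = False, x5 = True works.
So x1 = T  x2 = F  x3 = T  x4 = F  x5 = T is a satisfying assignment.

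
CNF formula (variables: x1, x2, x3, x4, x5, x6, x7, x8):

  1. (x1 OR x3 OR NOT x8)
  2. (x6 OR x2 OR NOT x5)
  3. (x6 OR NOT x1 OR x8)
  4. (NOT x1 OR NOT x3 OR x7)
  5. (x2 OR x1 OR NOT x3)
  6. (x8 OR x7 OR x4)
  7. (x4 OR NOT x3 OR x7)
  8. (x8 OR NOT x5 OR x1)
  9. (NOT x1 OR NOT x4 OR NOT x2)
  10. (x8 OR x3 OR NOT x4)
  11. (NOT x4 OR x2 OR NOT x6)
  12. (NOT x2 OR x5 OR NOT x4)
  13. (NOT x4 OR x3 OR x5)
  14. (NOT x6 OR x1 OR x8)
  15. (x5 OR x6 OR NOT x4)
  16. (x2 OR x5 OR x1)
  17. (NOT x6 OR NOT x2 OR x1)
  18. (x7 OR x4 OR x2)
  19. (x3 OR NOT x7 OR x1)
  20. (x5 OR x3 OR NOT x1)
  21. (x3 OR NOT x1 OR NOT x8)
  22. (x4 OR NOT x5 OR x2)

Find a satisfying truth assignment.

x1 = False  x2 = True  x3 = True  x4 = True  x5 = True  x6 = False  x7 = True  x8 = True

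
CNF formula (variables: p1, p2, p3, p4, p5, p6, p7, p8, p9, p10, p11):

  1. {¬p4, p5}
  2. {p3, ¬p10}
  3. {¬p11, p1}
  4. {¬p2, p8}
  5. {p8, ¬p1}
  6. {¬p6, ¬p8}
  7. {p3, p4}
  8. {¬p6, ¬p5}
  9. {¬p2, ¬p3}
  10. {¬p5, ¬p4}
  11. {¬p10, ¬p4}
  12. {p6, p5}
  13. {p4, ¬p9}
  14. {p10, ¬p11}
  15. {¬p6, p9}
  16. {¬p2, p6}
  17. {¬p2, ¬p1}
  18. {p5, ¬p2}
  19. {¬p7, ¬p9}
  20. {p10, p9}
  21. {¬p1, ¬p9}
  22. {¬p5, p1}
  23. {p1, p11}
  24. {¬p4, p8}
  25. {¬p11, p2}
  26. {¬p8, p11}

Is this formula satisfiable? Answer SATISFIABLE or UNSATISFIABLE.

UNSATISFIABLE

p1 = True:
  propagation gives p8=True, p6=False, p5=True, p4=False; an empty clause results — contradiction.
p1 = False:
  propagation gives p11=False; an empty clause results — contradiction.
Every branch closes, so no satisfying assignment exists.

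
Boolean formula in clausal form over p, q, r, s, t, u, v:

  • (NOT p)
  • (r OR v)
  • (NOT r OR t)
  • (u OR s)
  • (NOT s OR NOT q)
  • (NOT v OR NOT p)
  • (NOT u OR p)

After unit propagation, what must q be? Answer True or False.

False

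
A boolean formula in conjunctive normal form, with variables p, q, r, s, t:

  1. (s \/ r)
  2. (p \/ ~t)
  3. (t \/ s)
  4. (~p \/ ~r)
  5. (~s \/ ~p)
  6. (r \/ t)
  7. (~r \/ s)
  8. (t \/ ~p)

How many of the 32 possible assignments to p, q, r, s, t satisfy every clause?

2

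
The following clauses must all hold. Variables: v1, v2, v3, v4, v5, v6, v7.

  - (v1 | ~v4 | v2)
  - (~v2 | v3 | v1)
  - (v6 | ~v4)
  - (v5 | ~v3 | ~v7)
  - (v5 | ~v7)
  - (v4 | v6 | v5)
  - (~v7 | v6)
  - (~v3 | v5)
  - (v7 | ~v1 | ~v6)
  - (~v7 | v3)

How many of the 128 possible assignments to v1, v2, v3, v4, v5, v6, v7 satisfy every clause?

19

Case analysis on v7 and v3:
  v7=T, v3=T: 7 of the 32 assignments to (v1,v2,v4,v5,v6) work.
  v7=T, v3=F: a clause becomes empty — 0.
  v7=F, v3=T: 7 of the 32 assignments to (v1,v2,v4,v5,v6) work.
  v7=F, v3=F: 5 of the 32 assignments to (v1,v2,v4,v5,v6) work.
Total: 7 + 0 + 7 + 5 = 19.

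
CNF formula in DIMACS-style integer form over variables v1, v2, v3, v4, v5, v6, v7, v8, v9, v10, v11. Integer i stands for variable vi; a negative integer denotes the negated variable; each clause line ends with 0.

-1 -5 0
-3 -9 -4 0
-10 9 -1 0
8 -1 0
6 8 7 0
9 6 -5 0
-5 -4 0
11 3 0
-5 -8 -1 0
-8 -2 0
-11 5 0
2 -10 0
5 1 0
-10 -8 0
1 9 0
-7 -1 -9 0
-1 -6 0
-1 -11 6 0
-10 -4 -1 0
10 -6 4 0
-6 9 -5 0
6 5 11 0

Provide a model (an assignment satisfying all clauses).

Set v1 = False and propagate.
  then v5 is forced to True.
  then v4 is forced to False.
  then v9 is forced to True.
Branch on v2: take v2 = True.
  then v8 is forced to False.
The remaining clauses are satisfied by v3 = True, v6 = False, v7 = True, v10 = False, v11 = False.

v1=False, v2=True, v3=True, v4=False, v5=True, v6=False, v7=True, v8=False, v9=True, v10=False, v11=False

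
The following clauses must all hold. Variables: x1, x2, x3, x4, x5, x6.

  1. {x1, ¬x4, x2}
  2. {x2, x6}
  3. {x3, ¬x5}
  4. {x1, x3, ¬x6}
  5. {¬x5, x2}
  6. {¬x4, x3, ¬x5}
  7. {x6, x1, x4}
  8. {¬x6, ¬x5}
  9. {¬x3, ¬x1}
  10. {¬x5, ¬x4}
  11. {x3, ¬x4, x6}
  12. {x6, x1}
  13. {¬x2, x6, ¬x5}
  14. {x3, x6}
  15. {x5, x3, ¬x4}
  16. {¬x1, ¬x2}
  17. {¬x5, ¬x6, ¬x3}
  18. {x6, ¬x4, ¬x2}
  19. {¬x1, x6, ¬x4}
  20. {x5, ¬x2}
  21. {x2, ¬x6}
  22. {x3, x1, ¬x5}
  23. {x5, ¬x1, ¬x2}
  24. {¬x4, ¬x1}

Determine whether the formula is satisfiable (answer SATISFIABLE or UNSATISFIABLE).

x6 = True:
  propagation gives x5=False, x2=False; an empty clause results — contradiction.
x6 = False:
  propagation gives x2=True, x1=True; an empty clause results — contradiction.
Every branch closes, so no satisfying assignment exists.

UNSATISFIABLE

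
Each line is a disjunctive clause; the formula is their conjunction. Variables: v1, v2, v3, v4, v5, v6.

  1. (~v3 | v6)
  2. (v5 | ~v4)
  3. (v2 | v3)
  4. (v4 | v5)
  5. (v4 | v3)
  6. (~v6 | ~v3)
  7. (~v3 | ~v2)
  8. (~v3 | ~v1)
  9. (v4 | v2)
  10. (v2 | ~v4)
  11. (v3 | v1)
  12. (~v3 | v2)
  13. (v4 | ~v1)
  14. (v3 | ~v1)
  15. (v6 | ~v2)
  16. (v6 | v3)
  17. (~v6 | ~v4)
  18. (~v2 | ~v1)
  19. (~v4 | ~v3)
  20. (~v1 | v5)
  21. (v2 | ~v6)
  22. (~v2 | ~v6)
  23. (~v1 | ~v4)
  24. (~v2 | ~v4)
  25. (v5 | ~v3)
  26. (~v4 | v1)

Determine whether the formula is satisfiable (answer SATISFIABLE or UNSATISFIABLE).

v3 = True:
  propagation gives v6=True; an empty clause results — contradiction.
v3 = False:
  propagation gives v2=True, v4=True; an empty clause results — contradiction.
Every branch closes, so no satisfying assignment exists.

UNSATISFIABLE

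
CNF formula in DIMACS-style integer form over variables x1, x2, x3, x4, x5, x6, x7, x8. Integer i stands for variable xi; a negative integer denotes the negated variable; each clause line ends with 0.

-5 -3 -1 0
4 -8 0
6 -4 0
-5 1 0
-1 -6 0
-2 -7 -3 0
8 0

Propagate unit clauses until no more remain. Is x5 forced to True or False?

(x8) is a unit clause: x8 = True.
(NOT x8 OR x4) with x8 = True leaves only x4, so x4 = True.
(NOT x4 OR x6): since x4 = True, the clause reduces to (x6). x6 = True.
In (NOT x1 OR NOT x6), NOT x6 is now false; NOT x1 must hold, so x1 = False.
From (x1 OR NOT x5) and x1 = False: x5 = False.

False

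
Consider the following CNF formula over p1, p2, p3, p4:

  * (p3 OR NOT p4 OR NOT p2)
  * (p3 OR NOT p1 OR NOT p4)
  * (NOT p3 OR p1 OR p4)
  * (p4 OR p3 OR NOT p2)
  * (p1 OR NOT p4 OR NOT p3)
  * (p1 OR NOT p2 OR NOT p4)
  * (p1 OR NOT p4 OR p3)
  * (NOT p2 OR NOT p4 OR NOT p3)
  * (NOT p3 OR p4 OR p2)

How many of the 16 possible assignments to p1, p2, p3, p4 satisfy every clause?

Satisfying assignments:
  p1=F p2=F p3=F p4=F
  p1=T p2=F p3=F p4=F
  p1=T p2=F p3=T p4=T
  p1=T p2=T p3=T p4=F
Count: 4.

4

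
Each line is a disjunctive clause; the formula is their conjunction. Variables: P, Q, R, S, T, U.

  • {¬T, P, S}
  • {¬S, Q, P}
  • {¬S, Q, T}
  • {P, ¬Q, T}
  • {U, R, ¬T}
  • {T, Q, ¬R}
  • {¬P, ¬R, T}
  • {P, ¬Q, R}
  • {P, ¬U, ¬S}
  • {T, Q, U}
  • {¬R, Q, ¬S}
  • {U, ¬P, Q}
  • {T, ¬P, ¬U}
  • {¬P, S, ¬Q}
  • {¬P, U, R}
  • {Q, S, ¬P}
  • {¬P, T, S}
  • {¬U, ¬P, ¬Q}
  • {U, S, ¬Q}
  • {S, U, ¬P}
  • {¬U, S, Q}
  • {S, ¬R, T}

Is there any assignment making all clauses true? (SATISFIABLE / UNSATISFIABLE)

Set P = True and propagate.
Try Q = True.
  then S is forced to True.
  then U is forced to False.
  then R is forced to True.
  then T is forced to True.
So P = T, Q = T, R = T, S = T, T = T, U = F is a satisfying assignment.

SATISFIABLE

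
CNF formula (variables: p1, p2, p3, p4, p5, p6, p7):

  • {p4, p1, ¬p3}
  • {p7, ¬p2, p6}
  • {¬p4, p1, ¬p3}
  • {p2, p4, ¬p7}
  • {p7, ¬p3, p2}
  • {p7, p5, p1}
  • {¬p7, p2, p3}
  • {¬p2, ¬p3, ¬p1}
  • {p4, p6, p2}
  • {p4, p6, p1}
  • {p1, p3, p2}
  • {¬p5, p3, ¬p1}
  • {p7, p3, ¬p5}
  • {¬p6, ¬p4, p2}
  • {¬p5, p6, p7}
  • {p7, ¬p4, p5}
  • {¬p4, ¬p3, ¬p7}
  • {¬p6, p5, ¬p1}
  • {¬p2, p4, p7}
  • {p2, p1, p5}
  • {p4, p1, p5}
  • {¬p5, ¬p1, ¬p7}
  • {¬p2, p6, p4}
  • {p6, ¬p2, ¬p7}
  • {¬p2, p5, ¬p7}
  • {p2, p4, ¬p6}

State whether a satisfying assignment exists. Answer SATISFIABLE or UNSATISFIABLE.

SATISFIABLE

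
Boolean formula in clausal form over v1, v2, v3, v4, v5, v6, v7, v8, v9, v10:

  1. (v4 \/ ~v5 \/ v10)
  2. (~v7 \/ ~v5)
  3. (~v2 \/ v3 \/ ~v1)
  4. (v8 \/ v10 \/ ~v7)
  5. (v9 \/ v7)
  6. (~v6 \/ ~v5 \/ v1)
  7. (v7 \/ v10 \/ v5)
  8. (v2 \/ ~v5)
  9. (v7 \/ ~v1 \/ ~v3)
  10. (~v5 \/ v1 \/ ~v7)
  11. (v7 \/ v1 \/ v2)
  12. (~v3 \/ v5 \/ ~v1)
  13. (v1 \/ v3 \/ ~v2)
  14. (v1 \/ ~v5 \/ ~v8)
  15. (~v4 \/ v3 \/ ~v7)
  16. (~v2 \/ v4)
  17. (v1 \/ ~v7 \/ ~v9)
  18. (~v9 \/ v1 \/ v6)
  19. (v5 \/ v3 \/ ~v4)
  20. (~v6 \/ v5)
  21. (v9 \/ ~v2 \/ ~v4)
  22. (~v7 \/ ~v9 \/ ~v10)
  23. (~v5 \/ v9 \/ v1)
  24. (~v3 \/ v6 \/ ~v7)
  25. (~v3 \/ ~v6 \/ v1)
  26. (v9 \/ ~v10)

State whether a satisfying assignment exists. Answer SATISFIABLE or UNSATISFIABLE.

SATISFIABLE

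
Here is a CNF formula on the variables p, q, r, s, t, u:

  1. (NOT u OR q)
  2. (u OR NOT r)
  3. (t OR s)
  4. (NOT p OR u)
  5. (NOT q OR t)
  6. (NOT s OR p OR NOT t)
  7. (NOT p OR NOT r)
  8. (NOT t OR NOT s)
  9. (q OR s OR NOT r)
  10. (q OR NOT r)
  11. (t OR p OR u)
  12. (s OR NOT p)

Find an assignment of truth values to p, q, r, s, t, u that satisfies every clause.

p = F, q = T, r = T, s = F, t = T, u = T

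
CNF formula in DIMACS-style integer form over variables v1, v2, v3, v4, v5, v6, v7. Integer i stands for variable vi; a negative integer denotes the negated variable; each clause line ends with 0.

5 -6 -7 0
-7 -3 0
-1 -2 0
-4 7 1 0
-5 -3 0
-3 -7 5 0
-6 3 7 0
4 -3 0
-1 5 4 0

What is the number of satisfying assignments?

26

Case analysis on v3 and v7:
  v3=1, v7=1: a clause becomes empty — 0.
  v3=1, v7=0: remaining (v1,v2,v4,v5,v6) ∈ {(1,0,1,0,0); (1,0,1,0,1)} — 2.
  v3=0, v7=1: 17 of the 32 assignments to (v1,v2,v4,v5,v6) work.
  v3=0, v7=0: 7 of the 32 assignments to (v1,v2,v4,v5,v6) work.
Total: 0 + 2 + 17 + 7 = 26.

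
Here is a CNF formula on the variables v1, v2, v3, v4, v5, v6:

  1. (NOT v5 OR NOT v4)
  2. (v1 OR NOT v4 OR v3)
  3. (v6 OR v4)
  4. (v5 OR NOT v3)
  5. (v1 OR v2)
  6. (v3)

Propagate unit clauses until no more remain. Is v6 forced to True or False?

True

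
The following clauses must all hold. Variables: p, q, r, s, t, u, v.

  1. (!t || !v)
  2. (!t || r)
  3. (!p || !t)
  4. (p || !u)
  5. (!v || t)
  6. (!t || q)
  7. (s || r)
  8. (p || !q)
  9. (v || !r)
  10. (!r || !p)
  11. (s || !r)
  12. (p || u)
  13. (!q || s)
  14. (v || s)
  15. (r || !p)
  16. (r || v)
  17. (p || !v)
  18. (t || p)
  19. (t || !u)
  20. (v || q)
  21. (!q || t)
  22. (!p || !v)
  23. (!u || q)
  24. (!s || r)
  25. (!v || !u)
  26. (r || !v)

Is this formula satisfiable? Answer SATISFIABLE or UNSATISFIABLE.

v = True:
  propagation gives t=False; an empty clause results — contradiction.
v = False:
  propagation gives r=False; an empty clause results — contradiction.
Every branch closes, so no satisfying assignment exists.

UNSATISFIABLE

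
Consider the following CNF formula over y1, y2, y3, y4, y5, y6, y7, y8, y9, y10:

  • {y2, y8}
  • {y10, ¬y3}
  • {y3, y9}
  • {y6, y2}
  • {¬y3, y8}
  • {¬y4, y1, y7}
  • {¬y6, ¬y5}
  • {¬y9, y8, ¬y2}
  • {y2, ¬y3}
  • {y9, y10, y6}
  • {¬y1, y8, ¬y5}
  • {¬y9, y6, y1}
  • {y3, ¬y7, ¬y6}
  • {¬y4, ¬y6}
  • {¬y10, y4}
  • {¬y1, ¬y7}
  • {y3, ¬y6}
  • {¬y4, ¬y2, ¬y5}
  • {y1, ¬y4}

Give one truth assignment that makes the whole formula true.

Pure literal: y5 appears only negated; assign y5 = False.
Pure literal: y8 appears only positively; assign y8 = True.
Try y1 = True.
  then y7 is forced to False.
Set y2 = True and propagate.
Try y3 = False.
  then y9 is forced to True.
  then y6 is forced to False.
For the remaining variables, y4 = True, y10 = False works.

y1=T  y2=T  y3=F  y4=T  y5=F  y6=F  y7=F  y8=T  y9=T  y10=F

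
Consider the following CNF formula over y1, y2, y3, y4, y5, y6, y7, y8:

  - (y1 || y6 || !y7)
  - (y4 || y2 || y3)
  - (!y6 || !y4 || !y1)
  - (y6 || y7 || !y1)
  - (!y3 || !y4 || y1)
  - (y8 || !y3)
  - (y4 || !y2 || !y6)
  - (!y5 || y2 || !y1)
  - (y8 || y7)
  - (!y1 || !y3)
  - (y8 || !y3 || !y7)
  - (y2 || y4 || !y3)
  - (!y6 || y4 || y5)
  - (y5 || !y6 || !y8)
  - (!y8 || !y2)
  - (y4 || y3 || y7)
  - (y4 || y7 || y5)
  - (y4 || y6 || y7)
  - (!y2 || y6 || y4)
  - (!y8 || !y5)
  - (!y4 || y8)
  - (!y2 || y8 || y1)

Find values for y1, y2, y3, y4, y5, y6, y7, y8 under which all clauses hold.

y1 = T, y2 = F, y3 = F, y4 = T, y5 = F, y6 = F, y7 = T, y8 = T

Check each clause:
  1. (y6 || !y7 || y1) — y1 is true.
  2. (y3 || y2 || y4) — y4 is true.
  3. (!y1 || !y4 || !y6) — !y6 is true.
  4. (y7 || !y1 || y6) — y7 is true.
  5. (!y4 || !y3 || y1) — y1 is true.
  6. (!y3 || y8) — y8 is true.
  7. (!y6 || !y2 || y4) — !y6 is true.
  8. (y2 || !y1 || !y5) — !y5 is true.
  9. (y7 || y8) — y8 is true.
  10. (!y1 || !y3) — !y3 is true.
  11. (y8 || !y3 || !y7) — y8 is true.
  12. (!y3 || y4 || y2) — y4 is true.
  13. (!y6 || y4 || y5) — !y6 is true.
  14. (y5 || !y8 || !y6) — !y6 is true.
  15. (!y8 || !y2) — !y2 is true.
  16. (y7 || y3 || y4) — y4 is true.
  17. (y4 || y5 || y7) — y4 is true.
  18. (y6 || y4 || y7) — y4 is true.
  19. (!y2 || y4 || y6) — y4 is true.
  20. (!y8 || !y5) — !y5 is true.
  21. (y8 || !y4) — y8 is true.
  22. (y8 || !y2 || y1) — y8 is true.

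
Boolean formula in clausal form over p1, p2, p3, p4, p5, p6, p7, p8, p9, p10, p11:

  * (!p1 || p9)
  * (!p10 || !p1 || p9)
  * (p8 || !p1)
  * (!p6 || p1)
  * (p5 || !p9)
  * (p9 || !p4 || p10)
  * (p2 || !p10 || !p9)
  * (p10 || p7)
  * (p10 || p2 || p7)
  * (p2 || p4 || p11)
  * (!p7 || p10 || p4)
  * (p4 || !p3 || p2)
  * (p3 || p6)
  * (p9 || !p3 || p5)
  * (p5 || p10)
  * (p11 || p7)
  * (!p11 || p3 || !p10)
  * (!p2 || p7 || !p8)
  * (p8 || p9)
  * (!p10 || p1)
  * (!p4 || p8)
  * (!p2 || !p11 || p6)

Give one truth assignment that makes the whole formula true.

p1=True, p2=True, p3=True, p4=True, p5=True, p6=True, p7=True, p8=True, p9=True, p10=False, p11=False

Pure literal: p5 appears only positively; assign p5 = True.
Try p1 = True.
  then p9 is forced to True.
  then p8 is forced to True.
Try p2 = True.
  then p7 is forced to True.
For the remaining variables, p3 = True, p4 = True, p6 = True, p10 = False, p11 = False works.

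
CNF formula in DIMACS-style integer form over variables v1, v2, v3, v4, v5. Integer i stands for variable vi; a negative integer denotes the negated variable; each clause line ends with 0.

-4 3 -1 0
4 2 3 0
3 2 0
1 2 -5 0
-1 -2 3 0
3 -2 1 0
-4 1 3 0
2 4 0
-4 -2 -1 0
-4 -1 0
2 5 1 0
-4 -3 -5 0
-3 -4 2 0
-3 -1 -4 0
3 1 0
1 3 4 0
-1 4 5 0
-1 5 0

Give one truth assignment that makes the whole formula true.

Set v1 = True and propagate.
  then v4 is forced to False.
  then v2 is forced to True.
  then v3 is forced to True.
  then v5 is forced to True.
Every clause has at least one true literal under this assignment.

v1 = 1  v2 = 1  v3 = 1  v4 = 0  v5 = 1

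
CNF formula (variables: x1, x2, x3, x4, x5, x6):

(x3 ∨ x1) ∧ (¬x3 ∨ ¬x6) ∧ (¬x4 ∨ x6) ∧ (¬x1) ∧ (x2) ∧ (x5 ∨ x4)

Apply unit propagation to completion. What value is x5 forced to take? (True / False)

(¬x1) stands alone — x1 = False.
In (x1 ∨ x3), x1 is now false; x3 must hold, so x3 = True.
(¬x3 ∨ ¬x6): since x3 = True, the clause reduces to (¬x6). x6 = False.
From (¬x4 ∨ x6) and x6 = False: x4 = False.
Unit clause (x2) sets x2 = True.
From (x4 ∨ x5) and x4 = False: x5 = True.

True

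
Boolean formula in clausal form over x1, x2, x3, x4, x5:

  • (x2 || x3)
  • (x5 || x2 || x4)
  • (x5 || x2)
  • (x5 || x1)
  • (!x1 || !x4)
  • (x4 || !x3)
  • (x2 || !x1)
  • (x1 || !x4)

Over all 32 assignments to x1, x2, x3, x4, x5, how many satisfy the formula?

The models are:
  x1=0 x2=1 x3=0 x4=0 x5=1
  x1=1 x2=1 x3=0 x4=0 x5=0
  x1=1 x2=1 x3=0 x4=0 x5=1
That's 3 in total.

3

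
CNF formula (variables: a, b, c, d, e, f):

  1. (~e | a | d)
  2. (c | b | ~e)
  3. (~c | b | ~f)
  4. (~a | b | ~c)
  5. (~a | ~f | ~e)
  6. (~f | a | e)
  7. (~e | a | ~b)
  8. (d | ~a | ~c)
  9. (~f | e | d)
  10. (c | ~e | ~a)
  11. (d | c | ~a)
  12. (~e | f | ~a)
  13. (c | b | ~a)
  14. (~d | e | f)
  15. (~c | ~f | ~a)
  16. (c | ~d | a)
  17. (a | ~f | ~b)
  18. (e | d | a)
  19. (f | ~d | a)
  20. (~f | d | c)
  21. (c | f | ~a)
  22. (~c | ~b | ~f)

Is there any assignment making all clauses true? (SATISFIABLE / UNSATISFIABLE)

Set a = True and propagate.
Branch on b: take b = True.
Branch on c: take c = False.
  then e is forced to False.
  then d is forced to True.
  then f is forced to True.
Every clause has at least one true literal under this assignment.
So a=True, b=True, c=False, d=True, e=False, f=True is a satisfying assignment.

SATISFIABLE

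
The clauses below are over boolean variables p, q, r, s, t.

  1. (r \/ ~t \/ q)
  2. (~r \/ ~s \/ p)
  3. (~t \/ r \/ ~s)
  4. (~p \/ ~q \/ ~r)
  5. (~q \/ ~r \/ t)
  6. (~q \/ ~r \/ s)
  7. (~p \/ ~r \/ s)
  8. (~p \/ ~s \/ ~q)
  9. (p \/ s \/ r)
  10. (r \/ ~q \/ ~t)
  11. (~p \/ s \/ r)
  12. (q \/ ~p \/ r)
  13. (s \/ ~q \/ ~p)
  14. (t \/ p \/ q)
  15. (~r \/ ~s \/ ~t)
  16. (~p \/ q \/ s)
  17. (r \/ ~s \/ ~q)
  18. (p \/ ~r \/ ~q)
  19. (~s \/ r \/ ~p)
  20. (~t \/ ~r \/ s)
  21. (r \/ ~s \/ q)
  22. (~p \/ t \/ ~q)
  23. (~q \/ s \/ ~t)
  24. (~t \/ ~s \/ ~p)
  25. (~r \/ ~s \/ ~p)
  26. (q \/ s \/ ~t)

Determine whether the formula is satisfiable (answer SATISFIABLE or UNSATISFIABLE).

r = True:
  s = True:
    propagation gives p=True; an empty clause results — contradiction.
  s = False:
    propagation gives q=False, p=False, t=True; an empty clause results — contradiction.
r = False:
  q = True:
    propagation gives t=False, s=False, p=True; an empty clause results — contradiction.
  q = False:
    propagation gives t=False, p=False; an empty clause results — contradiction.
Every branch closes, so no satisfying assignment exists.

UNSATISFIABLE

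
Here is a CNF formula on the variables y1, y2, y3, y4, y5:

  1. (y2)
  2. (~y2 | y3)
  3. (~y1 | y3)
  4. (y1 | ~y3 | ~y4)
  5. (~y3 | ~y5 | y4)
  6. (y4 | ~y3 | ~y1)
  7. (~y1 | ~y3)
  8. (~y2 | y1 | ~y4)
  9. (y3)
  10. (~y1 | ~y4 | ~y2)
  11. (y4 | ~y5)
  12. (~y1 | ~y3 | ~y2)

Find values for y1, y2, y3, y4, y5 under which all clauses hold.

y1=False, y2=True, y3=True, y4=False, y5=False

The clause (y2) is unit: y2 must be True.
The clause (y3) is unit: y3 must be True.
(~y1) is a unit clause, so y1 = False.
The clause (~y4) is unit: y4 must be False.
The clause (~y5) is unit: y5 must be False.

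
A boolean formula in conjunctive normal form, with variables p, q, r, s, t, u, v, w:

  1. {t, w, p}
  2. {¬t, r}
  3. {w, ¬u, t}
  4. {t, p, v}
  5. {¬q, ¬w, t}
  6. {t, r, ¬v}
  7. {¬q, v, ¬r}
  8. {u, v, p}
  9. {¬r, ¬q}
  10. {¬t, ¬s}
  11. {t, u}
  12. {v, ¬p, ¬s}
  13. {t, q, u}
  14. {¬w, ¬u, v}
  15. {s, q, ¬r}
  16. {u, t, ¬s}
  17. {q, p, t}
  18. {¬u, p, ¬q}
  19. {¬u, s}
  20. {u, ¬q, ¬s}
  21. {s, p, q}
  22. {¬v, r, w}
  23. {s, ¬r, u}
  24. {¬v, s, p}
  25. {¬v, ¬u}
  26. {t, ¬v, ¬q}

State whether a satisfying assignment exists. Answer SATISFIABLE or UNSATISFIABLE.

UNSATISFIABLE

t = True:
  propagation gives r=True, q=False, s=False; an empty clause results — contradiction.
t = False:
  propagation gives u=True, w=True, q=False, v=True; an empty clause results — contradiction.
Every branch closes, so no satisfying assignment exists.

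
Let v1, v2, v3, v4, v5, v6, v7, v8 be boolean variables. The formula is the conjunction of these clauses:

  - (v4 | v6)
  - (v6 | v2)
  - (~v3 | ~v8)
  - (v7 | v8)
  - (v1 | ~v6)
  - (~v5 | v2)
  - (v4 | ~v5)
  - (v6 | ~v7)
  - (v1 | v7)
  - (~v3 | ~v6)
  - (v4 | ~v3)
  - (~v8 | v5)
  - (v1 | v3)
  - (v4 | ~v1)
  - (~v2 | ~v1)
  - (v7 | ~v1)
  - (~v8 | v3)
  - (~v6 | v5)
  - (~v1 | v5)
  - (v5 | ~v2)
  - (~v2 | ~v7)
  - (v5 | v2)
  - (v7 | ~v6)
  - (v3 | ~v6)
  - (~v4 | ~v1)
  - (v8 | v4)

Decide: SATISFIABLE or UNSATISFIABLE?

v1 = True:
  propagation gives v4=True; an empty clause results — contradiction.
v1 = False:
  propagation gives v6=False, v4=True, v2=True, v7=False; an empty clause results — contradiction.
Every branch closes, so no satisfying assignment exists.

UNSATISFIABLE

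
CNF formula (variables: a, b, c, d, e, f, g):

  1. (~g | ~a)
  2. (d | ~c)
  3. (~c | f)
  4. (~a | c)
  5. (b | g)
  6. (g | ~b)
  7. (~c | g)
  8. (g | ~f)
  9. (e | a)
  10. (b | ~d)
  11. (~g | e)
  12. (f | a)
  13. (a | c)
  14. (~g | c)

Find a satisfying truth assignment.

e occurs only positively in the remaining clauses — set e = True.
Branch on a: take a = False.
  then f is forced to True.
  then g is forced to True.
  then c is forced to True.
  then d is forced to True.
  then b is forced to True.
Check each clause:
  1. (~g | ~a) — ~a is true.
  2. (d | ~c) — d is true.
  3. (f | ~c) — f is true.
  4. (~a | c) — c is true.
  5. (b | g) — b is true.
  6. (~b | g) — g is true.
  7. (g | ~c) — g is true.
  8. (g | ~f) — g is true.
  9. (a | e) — e is true.
  10. (b | ~d) — b is true.
  11. (e | ~g) — e is true.
  12. (f | a) — f is true.
  13. (c | a) — c is true.
  14. (~g | c) — c is true.

a=F, b=T, c=T, d=T, e=T, f=T, g=T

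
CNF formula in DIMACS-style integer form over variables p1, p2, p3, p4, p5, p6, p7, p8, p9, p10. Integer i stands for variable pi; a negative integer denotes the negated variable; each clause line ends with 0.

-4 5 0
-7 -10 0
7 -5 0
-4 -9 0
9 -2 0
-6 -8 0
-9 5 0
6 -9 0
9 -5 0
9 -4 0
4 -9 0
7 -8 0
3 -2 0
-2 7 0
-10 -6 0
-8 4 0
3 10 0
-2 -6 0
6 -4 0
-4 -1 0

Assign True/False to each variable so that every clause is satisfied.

p1=0, p2=0, p3=1, p4=0, p5=0, p6=0, p7=1, p8=0, p9=0, p10=0

p1 occurs only negated in the remaining clauses — set p1 = False.
p2 occurs only negated in the remaining clauses — set p2 = False.
Set p3 = True and propagate.
The remaining clauses are satisfied by p4 = False, p5 = False, p6 = False, p7 = True, p8 = False, p9 = False, p10 = False.
Every clause has at least one true literal under this assignment.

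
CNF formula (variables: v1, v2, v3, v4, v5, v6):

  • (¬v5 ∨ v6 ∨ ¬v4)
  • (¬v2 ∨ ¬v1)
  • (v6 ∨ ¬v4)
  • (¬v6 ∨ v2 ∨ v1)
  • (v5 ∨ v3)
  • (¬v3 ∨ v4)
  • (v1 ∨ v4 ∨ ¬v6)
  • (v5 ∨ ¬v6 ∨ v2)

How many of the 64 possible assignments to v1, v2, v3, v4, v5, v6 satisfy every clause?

9

Case analysis on v6 and v4:
  v6=T, v4=T: 5 of the 16 assignments to (v1,v2,v3,v5) work.
  v6=T, v4=F: remaining (v1,v2,v3,v5) ∈ {(T,F,F,T)} — 1.
  v6=F, v4=T: a clause becomes empty — 0.
  v6=F, v4=F: remaining (v1,v2,v3,v5) ∈ {(F,F,F,T); (F,T,F,T); (T,F,F,T)} — 3.
Total: 5 + 1 + 0 + 3 = 9.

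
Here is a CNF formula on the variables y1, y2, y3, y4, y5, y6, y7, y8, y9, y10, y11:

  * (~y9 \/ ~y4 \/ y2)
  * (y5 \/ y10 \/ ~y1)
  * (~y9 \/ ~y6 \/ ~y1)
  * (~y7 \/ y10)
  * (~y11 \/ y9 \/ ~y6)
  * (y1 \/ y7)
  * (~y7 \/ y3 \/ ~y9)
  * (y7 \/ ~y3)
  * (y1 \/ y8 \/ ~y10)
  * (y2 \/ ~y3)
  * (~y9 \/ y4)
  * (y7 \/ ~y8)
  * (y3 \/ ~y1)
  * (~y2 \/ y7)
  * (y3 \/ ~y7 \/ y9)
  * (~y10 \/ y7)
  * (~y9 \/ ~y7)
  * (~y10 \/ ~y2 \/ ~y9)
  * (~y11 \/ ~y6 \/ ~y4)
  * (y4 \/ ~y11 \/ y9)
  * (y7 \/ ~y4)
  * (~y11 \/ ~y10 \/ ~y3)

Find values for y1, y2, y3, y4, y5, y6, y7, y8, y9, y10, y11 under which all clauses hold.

y1 = True  y2 = True  y3 = True  y4 = False  y5 = False  y6 = True  y7 = True  y8 = False  y9 = False  y10 = True  y11 = False

Check each clause:
  1. (~y9 \/ ~y4 \/ y2) — y2 is true.
  2. (y10 \/ y5 \/ ~y1) — y10 is true.
  3. (~y6 \/ ~y9 \/ ~y1) — ~y9 is true.
  4. (y10 \/ ~y7) — y10 is true.
  5. (y9 \/ ~y11 \/ ~y6) — ~y11 is true.
  6. (y7 \/ y1) — y1 is true.
  7. (y3 \/ ~y7 \/ ~y9) — y3 is true.
  8. (y7 \/ ~y3) — y7 is true.
  9. (y8 \/ ~y10 \/ y1) — y1 is true.
  10. (~y3 \/ y2) — y2 is true.
  11. (y4 \/ ~y9) — ~y9 is true.
  12. (y7 \/ ~y8) — ~y8 is true.
  13. (~y1 \/ y3) — y3 is true.
  14. (~y2 \/ y7) — y7 is true.
  15. (y9 \/ ~y7 \/ y3) — y3 is true.
  16. (~y10 \/ y7) — y7 is true.
  17. (~y9 \/ ~y7) — ~y9 is true.
  18. (~y9 \/ ~y10 \/ ~y2) — ~y9 is true.
  19. (~y6 \/ ~y11 \/ ~y4) — ~y4 is true.
  20. (~y11 \/ y4 \/ y9) — ~y11 is true.
  21. (~y4 \/ y7) — ~y4 is true.
  22. (~y3 \/ ~y11 \/ ~y10) — ~y11 is true.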